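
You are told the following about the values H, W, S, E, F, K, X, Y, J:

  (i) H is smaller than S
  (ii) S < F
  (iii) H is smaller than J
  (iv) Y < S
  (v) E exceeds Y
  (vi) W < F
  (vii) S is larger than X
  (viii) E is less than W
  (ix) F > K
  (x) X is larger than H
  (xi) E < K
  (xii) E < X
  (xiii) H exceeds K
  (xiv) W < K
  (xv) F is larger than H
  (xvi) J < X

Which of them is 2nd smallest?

The consecutive relations fix a unique order: Y < E < W < K < H < J < X < S < F.
The 2nd smallest is E.

E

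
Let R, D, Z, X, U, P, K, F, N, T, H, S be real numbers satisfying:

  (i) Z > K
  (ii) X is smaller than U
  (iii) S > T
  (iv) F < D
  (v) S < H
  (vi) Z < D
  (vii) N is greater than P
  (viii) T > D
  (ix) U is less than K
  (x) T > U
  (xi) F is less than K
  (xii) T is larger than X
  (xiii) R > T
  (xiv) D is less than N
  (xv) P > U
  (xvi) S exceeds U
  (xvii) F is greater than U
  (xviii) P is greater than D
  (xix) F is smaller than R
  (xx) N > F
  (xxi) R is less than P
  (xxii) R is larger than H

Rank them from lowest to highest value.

X < U < F < K < Z < D < T < S < H < R < P < N

Each adjacent pair is fixed by a given relation: X < U; U < F; F < K; K < Z; Z < D; D < T; T < S; S < H; H < R; R < P; P < N. Chaining them end to end gives the full order.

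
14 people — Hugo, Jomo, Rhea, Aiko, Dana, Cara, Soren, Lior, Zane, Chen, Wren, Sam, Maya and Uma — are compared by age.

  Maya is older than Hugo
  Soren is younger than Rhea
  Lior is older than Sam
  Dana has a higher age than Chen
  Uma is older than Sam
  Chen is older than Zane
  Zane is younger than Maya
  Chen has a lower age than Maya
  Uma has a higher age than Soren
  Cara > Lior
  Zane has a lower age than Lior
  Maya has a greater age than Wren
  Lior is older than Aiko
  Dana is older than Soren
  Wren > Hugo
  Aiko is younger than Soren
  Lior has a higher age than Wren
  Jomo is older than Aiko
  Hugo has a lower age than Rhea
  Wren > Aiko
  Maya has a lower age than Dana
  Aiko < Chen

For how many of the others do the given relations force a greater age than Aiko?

From Aiko the given relations immediately reach Jomo, Wren, Soren, Chen, Lior.
From those, Maya, Uma, Cara, Rhea, Dana — 10 in total.
Nothing else is reachable above Aiko; 10 in all.

10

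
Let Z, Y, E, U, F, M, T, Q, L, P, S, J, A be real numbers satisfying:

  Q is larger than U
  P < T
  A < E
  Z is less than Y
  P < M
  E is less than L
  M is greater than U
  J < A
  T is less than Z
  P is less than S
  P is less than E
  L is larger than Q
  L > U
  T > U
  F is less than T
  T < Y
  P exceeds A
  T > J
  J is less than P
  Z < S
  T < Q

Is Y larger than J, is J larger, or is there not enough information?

Y

Link the given pairs in sequence: J < A; A < P; P < T; T < Z; Z < Y.
Chaining these gives J < A < P < T < Z < Y.
So Y is larger.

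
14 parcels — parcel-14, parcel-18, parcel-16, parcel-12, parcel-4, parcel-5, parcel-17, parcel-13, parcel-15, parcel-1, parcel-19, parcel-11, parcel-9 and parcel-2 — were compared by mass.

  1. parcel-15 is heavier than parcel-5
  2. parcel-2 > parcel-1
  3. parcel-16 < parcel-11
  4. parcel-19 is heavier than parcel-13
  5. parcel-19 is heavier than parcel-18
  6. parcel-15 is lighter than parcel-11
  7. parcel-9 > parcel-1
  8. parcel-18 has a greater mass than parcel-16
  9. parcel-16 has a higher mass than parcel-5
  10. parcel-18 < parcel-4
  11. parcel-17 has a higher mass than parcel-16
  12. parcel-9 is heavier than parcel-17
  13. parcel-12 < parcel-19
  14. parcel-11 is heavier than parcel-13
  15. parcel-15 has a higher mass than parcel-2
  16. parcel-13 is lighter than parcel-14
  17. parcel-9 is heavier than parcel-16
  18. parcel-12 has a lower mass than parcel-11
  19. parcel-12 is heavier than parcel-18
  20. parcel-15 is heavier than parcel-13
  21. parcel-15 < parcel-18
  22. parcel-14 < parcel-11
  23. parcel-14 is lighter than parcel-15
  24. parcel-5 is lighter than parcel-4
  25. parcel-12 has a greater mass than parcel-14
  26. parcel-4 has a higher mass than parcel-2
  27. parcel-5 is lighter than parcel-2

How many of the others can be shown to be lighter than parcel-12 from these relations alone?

8

Directly below parcel-12: parcel-14, parcel-18.
One step further: parcel-13, parcel-15, parcel-16 (5 so far).
One step further: parcel-5, parcel-2 (7 so far).
One step further: parcel-1 (8 so far).
No other element is forced below parcel-12 by the given relations, so the count is 8.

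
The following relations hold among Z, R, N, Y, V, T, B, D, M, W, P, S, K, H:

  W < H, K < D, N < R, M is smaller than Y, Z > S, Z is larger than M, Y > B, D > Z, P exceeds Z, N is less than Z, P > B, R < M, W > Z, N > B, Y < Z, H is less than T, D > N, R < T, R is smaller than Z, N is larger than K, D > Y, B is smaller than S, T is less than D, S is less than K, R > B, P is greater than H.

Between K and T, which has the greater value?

T

Following the relations from K: K < N < R < M < Y < Z < W < H < T.
So K < T; T is the larger of the two.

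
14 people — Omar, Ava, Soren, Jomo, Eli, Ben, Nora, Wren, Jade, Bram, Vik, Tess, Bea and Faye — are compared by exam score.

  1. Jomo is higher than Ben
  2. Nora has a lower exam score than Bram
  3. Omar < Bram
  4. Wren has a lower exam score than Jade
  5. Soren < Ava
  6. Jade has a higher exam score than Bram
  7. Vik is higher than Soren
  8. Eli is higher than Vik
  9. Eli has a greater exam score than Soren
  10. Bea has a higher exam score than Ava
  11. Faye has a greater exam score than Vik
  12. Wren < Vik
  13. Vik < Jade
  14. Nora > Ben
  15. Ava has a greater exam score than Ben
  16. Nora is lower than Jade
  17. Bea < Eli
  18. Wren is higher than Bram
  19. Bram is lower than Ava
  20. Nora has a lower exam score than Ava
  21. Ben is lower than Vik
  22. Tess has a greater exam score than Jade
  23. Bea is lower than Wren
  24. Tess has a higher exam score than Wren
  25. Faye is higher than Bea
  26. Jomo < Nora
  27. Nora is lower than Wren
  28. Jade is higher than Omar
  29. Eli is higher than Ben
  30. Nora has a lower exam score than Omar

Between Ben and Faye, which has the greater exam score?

Chaining the given relations: Ben < Jomo < Nora < Omar < Bram < Ava < Bea < Wren < Vik < Faye.
So Ben < Faye; Faye is the higher of the two.

Faye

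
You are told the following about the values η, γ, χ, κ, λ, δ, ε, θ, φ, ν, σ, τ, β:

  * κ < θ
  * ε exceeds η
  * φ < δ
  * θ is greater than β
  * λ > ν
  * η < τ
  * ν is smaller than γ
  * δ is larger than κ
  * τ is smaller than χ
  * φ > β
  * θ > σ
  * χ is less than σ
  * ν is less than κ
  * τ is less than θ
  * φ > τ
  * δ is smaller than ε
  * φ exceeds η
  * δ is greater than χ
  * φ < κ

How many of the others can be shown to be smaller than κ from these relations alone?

The elements the relations force below κ are η, ν, τ, β, φ — no chain reaches any other.
That is 5.

5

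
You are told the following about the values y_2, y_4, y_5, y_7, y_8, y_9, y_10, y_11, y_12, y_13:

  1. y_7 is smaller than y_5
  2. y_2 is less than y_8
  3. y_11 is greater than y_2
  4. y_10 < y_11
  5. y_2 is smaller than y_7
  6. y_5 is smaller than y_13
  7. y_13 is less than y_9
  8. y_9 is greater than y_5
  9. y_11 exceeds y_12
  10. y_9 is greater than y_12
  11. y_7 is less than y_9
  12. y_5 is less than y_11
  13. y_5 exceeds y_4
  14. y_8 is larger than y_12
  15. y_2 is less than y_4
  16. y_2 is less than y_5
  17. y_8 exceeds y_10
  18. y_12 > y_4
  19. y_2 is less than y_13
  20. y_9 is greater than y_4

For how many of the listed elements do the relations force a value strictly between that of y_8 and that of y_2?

2

The relations place y_2 below y_8. An element lies strictly between them when it is forced above y_2 and also forced below y_8.
Above y_2: {y_4, y_7, y_5, y_13, y_12, y_11, y_9}. Below y_8: {y_10, y_4, y_12}.
Intersection: {y_4, y_12} — 2.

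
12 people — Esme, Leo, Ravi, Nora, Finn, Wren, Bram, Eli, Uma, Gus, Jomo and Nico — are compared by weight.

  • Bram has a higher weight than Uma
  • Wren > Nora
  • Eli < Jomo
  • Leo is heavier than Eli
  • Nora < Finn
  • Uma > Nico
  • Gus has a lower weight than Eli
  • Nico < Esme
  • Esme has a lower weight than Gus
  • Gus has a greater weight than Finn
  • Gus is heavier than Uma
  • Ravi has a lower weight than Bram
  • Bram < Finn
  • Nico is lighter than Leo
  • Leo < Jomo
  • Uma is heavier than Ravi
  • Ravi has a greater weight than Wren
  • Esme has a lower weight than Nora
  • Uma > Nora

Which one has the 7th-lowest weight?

Bram

The consecutive relations fix a unique order: Nico < Esme < Nora < Wren < Ravi < Uma < Bram < Finn < Gus < Eli < Leo < Jomo.
Counting 7 from the smallest end gives Bram.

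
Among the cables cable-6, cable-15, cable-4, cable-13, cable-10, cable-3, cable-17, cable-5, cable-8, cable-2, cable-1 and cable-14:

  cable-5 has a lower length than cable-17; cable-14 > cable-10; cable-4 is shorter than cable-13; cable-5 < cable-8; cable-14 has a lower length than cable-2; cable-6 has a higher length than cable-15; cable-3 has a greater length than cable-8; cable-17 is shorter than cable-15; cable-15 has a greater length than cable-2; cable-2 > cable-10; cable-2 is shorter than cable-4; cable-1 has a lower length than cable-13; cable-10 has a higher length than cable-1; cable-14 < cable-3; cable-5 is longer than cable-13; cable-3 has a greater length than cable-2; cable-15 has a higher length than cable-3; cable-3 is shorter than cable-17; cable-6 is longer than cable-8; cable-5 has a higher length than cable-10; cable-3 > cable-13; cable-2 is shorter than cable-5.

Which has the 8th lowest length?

cable-8

Piecing the relations together gives one ordering: cable-1 < cable-10 < cable-14 < cable-2 < cable-4 < cable-13 < cable-5 < cable-8 < cable-3 < cable-17 < cable-15 < cable-6.
The 8th smallest is cable-8.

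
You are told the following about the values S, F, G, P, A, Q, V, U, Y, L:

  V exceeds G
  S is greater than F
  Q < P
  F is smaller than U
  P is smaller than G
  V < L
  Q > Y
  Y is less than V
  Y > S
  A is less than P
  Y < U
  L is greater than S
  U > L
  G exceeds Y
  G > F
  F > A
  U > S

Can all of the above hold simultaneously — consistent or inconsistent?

consistent

Every relation is compatible with A < F < S < Y < Q < P < G < V < L < U; the set is consistent.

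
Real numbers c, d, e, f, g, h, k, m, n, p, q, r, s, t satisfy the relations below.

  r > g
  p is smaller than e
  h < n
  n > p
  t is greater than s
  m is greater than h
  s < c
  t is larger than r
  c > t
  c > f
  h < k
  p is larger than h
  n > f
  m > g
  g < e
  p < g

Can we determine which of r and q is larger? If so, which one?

undetermined

Following every chain through q: nothing is chained to q.
r is not reached, and no chain runs the other way from r to q.
So the given relations leave the order of q and r undetermined.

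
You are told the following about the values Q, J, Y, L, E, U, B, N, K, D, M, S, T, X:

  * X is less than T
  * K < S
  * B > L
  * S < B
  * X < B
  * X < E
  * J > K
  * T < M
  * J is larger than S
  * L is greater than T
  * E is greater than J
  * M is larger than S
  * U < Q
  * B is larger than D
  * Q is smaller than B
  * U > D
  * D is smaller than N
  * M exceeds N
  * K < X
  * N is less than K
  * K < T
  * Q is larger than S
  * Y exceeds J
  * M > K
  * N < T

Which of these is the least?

N is not least since D < N; K is not least since N < K; S is not least since K < S; X is not least since K < X; T is not least since K < T; J is not least since S < J; L is not least since T < L; U is not least since D < U; Q is not least since U < Q; Y is not least since J < Y; M is not least since K < M; E is not least since J < E; B is not least since S < B.
Only D has nothing below it, so D is the least.

D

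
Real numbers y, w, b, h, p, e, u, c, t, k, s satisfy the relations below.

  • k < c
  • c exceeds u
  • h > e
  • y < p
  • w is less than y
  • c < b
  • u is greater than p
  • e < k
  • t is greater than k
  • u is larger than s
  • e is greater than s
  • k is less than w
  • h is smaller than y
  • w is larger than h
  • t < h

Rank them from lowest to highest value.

Each adjacent pair is fixed by a given relation: s < e; e < k; k < t; t < h; h < w; w < y; y < p; p < u; u < c; c < b. Chaining them end to end gives the full order.

s < e < k < t < h < w < y < p < u < c < b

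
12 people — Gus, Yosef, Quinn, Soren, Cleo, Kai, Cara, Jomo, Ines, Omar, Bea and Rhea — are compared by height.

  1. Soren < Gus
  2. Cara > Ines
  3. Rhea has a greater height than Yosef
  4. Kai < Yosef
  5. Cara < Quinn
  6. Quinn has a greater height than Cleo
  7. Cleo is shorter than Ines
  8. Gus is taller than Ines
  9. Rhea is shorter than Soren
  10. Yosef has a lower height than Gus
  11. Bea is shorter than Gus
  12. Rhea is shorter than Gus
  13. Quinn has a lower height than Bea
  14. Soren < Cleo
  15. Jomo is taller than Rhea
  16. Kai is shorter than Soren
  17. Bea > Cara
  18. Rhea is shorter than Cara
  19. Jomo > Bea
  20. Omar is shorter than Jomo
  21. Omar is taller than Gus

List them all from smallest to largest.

Kai < Yosef < Rhea < Soren < Cleo < Ines < Cara < Quinn < Bea < Gus < Omar < Jomo

Each adjacent pair is fixed by a given relation: Kai < Yosef; Yosef < Rhea; Rhea < Soren; Soren < Cleo; Cleo < Ines; Ines < Cara; Cara < Quinn; Quinn < Bea; Bea < Gus; Gus < Omar; Omar < Jomo. Chaining them end to end gives the full order.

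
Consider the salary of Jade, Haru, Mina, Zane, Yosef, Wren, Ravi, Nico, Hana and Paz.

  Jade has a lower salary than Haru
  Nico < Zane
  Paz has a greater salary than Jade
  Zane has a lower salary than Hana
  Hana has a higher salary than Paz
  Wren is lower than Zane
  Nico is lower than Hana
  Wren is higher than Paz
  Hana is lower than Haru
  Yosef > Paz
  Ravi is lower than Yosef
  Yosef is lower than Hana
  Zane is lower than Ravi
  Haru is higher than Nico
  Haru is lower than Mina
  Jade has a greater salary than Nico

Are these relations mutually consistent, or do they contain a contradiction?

Every relation is compatible with Nico < Jade < Paz < Wren < Zane < Ravi < Yosef < Hana < Haru < Mina; the set is consistent.

consistent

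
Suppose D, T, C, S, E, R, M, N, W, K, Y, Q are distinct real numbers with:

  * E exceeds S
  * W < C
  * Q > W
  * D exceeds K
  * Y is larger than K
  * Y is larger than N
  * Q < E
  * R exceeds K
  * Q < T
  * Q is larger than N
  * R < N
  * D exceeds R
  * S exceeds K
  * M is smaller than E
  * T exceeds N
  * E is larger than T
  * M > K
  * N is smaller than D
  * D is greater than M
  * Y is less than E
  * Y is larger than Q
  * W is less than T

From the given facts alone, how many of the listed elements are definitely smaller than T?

The elements the relations force below T are W, K, R, N, Q — no chain reaches any other.
That is 5.

5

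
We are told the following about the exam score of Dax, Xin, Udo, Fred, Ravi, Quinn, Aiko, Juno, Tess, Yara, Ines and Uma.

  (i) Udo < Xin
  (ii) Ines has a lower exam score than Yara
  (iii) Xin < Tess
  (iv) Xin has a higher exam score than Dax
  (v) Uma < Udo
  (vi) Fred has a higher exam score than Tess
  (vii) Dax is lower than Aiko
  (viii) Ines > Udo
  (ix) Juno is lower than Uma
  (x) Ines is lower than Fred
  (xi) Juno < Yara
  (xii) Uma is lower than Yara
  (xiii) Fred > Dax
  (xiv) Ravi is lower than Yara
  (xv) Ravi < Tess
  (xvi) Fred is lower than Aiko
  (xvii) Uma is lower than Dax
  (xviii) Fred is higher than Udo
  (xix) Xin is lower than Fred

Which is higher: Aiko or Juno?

Aiko

Juno < Uma and Uma < Dax give Juno < Dax.
Then Dax < Xin extends the chain to Xin.
With Xin < Tess: Juno < Uma < Dax < Xin < Tess.
With Tess < Fred: Juno < Uma < Dax < Xin < Tess < Fred.
Then Fred < Aiko extends the chain to Aiko.
So Juno < Aiko; Aiko is the higher of the two.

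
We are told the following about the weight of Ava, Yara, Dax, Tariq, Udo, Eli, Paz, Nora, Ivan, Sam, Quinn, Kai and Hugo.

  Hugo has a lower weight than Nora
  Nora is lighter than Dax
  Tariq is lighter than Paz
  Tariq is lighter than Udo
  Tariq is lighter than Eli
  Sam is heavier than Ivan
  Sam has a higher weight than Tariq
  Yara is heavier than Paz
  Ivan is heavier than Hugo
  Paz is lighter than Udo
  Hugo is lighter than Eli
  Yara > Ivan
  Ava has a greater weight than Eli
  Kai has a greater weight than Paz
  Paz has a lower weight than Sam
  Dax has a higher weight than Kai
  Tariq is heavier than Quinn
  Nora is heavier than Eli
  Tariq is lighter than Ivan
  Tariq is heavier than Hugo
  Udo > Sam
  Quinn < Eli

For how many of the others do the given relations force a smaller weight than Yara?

5

Directly below Yara: Ivan, Paz.
One step further: Hugo, Tariq (4 so far).
One step further: Quinn (5 so far).
No other element is forced below Yara by the given relations, so the count is 5.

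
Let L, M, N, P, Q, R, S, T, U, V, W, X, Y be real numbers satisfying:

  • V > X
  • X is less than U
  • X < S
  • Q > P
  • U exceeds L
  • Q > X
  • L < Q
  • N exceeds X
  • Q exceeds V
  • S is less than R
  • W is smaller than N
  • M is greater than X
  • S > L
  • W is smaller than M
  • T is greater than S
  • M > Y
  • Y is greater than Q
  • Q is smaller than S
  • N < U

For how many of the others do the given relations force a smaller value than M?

From M the given relations immediately reach W, X, Y.
From those, Q — 4 in total.
From those, P, L, V — 7 in total.
No other element is forced below M by the given relations, so the count is 7.

7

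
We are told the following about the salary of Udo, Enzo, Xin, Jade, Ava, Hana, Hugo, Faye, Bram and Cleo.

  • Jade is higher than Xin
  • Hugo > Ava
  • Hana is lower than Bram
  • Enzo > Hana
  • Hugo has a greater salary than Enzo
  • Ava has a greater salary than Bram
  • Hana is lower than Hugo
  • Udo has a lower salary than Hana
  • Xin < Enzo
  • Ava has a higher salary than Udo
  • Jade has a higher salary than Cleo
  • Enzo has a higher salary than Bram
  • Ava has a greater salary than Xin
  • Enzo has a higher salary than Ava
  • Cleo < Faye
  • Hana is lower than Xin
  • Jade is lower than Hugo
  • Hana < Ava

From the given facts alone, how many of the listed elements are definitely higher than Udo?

7

From Udo the given relations immediately reach Hana, Ava.
From those, Bram, Xin, Enzo, Hugo — 6 in total.
From those, Jade — 7 in total.
No other element is forced above Udo by the given relations, so the count is 7.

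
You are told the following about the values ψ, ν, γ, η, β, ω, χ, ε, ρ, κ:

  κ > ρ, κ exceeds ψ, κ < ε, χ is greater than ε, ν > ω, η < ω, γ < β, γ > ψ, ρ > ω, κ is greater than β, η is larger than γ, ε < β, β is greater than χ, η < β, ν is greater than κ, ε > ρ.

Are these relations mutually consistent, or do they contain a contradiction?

inconsistent

We have κ < ε stated directly, yet also ε < χ < β < κ by chaining the others — so ε < κ. Contradiction.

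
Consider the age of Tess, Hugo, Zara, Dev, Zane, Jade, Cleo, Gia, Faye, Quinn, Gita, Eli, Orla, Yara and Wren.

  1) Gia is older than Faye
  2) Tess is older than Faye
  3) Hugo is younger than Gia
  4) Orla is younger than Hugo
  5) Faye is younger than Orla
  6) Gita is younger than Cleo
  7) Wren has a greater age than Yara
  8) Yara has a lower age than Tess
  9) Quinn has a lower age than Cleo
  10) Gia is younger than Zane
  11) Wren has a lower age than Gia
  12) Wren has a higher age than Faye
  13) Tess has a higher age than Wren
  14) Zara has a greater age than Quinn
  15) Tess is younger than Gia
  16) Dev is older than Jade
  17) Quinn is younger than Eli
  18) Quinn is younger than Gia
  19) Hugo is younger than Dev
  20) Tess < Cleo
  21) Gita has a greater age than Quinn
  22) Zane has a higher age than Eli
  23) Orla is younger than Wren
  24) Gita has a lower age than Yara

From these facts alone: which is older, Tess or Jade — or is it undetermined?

Following every chain through Jade: above Jade we get Dev.
Tess is not reached, and no chain runs the other way from Tess to Jade.
So the given relations leave the order of Jade and Tess undetermined.

undetermined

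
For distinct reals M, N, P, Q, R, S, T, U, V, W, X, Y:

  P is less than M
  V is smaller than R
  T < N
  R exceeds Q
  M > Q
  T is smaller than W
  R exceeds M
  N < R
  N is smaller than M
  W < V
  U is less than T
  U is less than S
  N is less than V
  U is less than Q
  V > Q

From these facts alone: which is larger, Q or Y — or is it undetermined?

undetermined

Following every chain through Y: nothing is chained to Y.
Q is not reached, and no chain runs the other way from Q to Y.
So the given relations leave the order of Y and Q undetermined.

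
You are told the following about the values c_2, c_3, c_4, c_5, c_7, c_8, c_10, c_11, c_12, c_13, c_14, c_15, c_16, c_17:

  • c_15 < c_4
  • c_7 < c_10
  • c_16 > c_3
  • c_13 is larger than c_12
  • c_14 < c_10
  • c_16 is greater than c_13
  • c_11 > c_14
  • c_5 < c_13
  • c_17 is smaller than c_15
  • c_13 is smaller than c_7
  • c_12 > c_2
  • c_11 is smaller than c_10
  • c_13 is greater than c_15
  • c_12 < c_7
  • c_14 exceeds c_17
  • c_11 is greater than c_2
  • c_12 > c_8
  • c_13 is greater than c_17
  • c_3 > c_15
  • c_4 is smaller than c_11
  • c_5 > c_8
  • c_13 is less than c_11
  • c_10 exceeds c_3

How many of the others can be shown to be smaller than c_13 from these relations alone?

From c_13 the given relations immediately reach c_17, c_15, c_5, c_12.
From those, c_8, c_2 — 6 in total.
Nothing else is reachable below c_13; 6 in all.

6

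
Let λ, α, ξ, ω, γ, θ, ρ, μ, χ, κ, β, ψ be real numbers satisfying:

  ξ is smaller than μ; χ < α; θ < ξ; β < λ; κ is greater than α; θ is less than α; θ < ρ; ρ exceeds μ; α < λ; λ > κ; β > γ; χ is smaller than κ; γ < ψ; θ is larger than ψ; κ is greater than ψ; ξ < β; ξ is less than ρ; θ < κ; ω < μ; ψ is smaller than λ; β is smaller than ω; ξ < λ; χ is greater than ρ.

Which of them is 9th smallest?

Chaining the given pairs: γ < ψ < θ < ξ < β < ω < μ < ρ < χ < α < κ < λ.
Counting 9 from the smallest end gives χ.

χ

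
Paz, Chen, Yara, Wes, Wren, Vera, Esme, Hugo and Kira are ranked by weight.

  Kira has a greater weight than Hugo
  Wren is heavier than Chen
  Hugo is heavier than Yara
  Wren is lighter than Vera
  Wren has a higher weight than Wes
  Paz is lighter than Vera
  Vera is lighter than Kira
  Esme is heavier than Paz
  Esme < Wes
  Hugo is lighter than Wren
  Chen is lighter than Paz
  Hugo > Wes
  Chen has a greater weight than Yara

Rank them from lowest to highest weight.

Nothing is placed below Yara, so it is least; from there Yara < Chen; Chen < Paz; Paz < Esme; Esme < Wes; Wes < Hugo; Hugo < Wren; Wren < Vera; Vera < Kira, each given directly.

Yara < Chen < Paz < Esme < Wes < Hugo < Wren < Vera < Kira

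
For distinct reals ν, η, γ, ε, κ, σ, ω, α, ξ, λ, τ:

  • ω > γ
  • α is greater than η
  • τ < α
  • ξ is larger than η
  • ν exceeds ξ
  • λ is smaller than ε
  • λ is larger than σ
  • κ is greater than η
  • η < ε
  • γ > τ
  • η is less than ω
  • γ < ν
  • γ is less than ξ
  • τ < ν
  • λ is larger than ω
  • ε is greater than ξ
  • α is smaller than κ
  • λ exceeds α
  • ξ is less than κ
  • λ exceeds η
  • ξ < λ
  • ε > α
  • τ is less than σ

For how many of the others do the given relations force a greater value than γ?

Directly above γ: ξ, ω, ν.
One step further: κ, λ, ε (6 so far).
Nothing else is reachable above γ; 6 in all.

6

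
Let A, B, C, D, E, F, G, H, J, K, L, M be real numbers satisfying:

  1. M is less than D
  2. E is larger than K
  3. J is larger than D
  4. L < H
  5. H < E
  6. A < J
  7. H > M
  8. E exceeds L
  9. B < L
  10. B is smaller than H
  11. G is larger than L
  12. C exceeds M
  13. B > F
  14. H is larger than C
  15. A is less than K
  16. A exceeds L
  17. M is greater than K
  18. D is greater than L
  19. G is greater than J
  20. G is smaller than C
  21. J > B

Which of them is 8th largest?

The consecutive relations fix a unique order: F < B < L < A < K < M < D < J < G < C < H < E.
The 8th largest is K.

K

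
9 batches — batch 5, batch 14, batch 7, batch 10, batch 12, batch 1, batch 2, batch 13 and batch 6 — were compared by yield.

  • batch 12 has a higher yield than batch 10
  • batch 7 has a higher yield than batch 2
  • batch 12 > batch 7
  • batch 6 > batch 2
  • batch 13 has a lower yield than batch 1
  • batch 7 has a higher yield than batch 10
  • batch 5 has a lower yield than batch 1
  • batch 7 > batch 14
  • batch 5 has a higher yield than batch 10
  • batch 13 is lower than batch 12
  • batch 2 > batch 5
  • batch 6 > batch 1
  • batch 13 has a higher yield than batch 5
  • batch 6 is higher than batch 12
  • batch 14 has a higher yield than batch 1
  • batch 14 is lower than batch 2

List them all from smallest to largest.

The consecutive links are each given: batch 10 < batch 5; batch 5 < batch 13; batch 13 < batch 1; batch 1 < batch 14; batch 14 < batch 2; batch 2 < batch 7; batch 7 < batch 12; batch 12 < batch 6.

batch 10 < batch 5 < batch 13 < batch 1 < batch 14 < batch 2 < batch 7 < batch 12 < batch 6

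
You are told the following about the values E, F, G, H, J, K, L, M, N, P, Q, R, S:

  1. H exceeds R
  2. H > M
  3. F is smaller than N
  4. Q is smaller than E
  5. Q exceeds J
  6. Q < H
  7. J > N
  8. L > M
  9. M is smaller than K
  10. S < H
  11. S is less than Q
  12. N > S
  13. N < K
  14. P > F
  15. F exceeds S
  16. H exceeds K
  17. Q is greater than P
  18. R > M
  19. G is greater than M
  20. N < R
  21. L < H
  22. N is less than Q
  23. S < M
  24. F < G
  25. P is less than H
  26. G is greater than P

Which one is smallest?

Chaining upward from S: directly above it, F, N, M, Q, H; then J, P, R, L, G, E, K.
That covers every other element, and nothing is given below S, so S is the smallest.

S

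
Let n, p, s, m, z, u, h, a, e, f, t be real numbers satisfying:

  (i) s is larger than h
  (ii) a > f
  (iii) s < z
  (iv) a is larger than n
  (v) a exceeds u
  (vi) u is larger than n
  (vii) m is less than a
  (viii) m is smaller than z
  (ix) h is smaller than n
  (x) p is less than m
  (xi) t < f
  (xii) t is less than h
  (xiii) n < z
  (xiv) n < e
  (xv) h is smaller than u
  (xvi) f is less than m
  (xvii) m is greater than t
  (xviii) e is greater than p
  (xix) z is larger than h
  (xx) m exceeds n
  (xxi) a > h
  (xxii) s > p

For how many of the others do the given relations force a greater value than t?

Directly above t: h, f, m.
One step further: s, n, u, a, z (8 so far).
One step further: e (9 so far).
Nothing else is reachable above t; 9 in all.

9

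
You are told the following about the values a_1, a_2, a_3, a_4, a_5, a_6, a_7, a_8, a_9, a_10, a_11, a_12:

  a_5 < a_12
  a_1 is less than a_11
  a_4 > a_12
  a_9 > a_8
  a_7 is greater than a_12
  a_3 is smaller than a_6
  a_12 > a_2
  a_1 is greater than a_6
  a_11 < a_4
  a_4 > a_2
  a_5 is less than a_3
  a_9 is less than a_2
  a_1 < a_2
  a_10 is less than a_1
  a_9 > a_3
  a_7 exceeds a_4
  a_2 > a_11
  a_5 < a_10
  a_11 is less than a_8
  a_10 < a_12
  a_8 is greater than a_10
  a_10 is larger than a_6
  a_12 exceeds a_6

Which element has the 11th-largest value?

Chaining the given pairs: a_5 < a_3 < a_6 < a_10 < a_1 < a_11 < a_8 < a_9 < a_2 < a_12 < a_4 < a_7.
Counting 11 from the largest end gives a_3.

a_3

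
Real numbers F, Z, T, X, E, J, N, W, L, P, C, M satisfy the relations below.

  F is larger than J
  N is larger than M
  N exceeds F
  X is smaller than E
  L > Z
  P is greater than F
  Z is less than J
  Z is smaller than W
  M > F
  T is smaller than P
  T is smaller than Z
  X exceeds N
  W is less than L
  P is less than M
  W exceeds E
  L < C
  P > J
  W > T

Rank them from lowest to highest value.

Nothing is placed below T, so it is least; from there T < Z; Z < J; J < F; F < P; P < M; M < N; N < X; X < E; E < W; W < L; L < C, each given directly.

T < Z < J < F < P < M < N < X < E < W < L < C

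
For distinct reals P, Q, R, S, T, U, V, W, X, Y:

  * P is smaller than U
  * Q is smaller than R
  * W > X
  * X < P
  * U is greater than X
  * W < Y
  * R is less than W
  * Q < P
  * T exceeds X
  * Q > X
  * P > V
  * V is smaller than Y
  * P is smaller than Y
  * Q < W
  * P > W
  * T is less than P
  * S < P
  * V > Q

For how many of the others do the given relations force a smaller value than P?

7

The elements the relations force below P are X, T, Q, R, S, W, V — no chain reaches any other.
That is 7.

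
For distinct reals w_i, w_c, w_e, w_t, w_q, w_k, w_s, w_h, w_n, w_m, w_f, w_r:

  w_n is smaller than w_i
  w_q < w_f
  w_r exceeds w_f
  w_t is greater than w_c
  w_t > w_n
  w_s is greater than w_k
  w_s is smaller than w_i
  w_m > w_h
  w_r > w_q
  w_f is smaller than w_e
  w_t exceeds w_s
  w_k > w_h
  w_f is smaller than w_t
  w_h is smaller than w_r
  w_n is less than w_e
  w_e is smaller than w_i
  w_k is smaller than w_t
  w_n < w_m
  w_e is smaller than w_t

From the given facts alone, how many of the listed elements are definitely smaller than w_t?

8

Directly below w_t: w_n, w_f, w_k, w_s, w_c, w_e.
One step further: w_q, w_h (8 so far).
No other element is forced below w_t by the given relations, so the count is 8.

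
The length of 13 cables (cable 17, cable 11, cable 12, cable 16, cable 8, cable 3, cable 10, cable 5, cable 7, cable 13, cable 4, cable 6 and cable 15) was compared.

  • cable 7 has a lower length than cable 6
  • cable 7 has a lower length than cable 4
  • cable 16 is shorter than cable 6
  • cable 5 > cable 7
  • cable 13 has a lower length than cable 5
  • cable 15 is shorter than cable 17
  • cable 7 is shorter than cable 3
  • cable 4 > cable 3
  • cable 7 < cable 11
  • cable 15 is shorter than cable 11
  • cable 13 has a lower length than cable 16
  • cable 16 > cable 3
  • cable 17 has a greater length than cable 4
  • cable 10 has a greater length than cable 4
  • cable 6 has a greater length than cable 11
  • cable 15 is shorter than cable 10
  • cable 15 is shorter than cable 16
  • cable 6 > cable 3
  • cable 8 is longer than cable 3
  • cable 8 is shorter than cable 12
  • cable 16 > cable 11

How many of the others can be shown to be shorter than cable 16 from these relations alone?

From cable 16 the given relations immediately reach cable 13, cable 3, cable 15, cable 11.
From those, cable 7 — 5 in total.
No other element is forced below cable 16 by the given relations, so the count is 5.

5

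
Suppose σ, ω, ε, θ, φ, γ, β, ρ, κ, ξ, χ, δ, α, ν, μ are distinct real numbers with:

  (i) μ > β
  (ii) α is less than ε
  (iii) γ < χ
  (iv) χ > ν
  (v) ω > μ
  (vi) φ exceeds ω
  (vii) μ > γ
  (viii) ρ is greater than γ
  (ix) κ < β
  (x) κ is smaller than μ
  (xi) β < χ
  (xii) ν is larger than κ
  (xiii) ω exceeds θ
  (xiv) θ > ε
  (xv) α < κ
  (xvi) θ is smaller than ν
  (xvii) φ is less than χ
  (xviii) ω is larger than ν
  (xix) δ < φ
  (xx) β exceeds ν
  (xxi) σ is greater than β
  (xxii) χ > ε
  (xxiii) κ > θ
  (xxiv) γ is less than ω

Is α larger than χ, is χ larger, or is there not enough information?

The relevant relations are α < ε; ε < θ; θ < κ; κ < ν; ν < β; β < μ; μ < ω; ω < φ; φ < χ.
Together: α < ε < θ < κ < ν < β < μ < ω < φ < χ.
So χ is larger.

χ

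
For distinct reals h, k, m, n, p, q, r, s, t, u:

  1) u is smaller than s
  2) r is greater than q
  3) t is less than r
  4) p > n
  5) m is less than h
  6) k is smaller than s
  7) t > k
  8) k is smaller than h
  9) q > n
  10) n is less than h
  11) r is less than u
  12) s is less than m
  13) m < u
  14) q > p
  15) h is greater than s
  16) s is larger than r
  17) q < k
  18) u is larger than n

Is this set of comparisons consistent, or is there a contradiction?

inconsistent

We have m < u stated directly, yet also u < s < m by chaining the others — so u < m. Contradiction.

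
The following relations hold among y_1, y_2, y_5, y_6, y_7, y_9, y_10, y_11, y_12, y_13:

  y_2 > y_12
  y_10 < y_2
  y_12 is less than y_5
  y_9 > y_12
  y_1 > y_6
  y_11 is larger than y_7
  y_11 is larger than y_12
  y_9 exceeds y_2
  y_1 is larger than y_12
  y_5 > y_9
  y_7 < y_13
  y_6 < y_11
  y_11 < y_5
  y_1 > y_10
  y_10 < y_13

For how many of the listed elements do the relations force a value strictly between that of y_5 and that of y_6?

The relations place y_6 below y_5. An element lies strictly between them when it is forced above y_6 and also forced below y_5.
Above y_6: {y_11, y_1}. Below y_5: {y_7, y_10, y_12, y_2, y_9, y_11}.
Intersection: {y_11} — 1.

1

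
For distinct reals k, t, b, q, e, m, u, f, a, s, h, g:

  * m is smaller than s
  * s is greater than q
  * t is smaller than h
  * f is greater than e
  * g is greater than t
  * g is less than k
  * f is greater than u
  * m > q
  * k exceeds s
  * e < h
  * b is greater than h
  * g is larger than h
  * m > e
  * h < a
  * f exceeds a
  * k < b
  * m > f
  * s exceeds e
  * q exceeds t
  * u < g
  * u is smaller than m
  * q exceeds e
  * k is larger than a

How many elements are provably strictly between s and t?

5

Chaining upward from t reaches: h, a, q, f, g, m, k, b.
Chaining downward from s reaches: u, e, h, a, q, f, m.
Strictly between t and s are those in both lists: h, a, q, f, m — 5 elements.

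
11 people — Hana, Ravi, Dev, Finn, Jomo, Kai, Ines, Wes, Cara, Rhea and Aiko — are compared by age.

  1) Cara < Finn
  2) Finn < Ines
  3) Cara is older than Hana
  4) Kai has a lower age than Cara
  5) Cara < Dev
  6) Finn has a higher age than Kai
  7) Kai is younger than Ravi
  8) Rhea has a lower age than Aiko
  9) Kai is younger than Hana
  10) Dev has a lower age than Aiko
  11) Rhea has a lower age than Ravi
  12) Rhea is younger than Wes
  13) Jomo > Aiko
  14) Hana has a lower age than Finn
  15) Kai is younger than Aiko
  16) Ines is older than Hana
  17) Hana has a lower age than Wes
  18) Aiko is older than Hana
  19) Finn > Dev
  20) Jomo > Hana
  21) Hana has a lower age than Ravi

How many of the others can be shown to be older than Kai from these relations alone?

The elements the relations force above Kai are Hana, Cara, Wes, Dev, Finn, Ravi, Aiko, Jomo, Ines — no chain reaches any other.
That is 9.

9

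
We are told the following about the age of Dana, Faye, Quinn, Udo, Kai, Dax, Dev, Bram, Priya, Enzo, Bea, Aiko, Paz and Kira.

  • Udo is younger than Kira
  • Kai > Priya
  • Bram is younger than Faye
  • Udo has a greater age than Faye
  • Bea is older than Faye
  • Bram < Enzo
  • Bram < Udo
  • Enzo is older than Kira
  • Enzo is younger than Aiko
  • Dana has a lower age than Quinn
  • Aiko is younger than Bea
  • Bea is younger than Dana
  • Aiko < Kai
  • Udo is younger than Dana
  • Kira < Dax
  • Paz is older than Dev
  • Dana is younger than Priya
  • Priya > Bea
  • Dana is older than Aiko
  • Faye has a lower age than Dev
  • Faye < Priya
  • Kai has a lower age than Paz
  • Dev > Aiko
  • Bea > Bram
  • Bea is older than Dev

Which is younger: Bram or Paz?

The relevant relations are Bram < Faye; Faye < Udo; Udo < Kira; Kira < Enzo; Enzo < Aiko; Aiko < Dev; Dev < Bea; Bea < Dana; Dana < Priya; Priya < Kai; Kai < Paz.
Together: Bram < Faye < Udo < Kira < Enzo < Aiko < Dev < Bea < Dana < Priya < Kai < Paz.
So Bram < Paz; Bram is the younger of the two.

Bram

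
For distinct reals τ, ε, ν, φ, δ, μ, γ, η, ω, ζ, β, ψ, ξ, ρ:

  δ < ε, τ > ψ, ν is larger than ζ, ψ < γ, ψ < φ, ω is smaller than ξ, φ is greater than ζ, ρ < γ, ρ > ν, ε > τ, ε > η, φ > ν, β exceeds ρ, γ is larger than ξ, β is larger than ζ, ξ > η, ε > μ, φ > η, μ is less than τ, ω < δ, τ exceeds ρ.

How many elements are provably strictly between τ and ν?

1

Chaining upward from ν reaches: ρ, γ, β, φ, ε.
Chaining downward from τ reaches: ψ, ζ, ρ, μ.
Strictly between ν and τ are those in both lists: ρ — 1 element.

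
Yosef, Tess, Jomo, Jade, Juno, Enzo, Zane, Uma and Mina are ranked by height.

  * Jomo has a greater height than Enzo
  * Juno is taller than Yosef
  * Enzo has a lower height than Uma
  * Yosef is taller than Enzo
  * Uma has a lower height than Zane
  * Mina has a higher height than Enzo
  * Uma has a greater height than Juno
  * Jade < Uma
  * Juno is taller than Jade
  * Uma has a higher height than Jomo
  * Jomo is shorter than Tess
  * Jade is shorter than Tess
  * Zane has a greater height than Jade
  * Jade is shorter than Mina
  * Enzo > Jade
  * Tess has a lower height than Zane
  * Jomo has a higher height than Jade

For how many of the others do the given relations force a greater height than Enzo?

7

Directly above Enzo: Jomo, Yosef, Mina, Uma.
One step further: Tess, Juno, Zane (7 so far).
Nothing else is reachable above Enzo; 7 in all.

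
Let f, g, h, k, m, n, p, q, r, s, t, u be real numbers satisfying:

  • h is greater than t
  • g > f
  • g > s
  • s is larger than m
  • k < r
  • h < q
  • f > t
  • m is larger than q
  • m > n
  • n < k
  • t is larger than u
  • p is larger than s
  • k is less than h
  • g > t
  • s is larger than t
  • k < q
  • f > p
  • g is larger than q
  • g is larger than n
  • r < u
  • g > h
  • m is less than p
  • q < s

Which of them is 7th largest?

h

Piecing the relations together gives one ordering: n < k < r < u < t < h < q < m < s < p < f < g.
The 7th largest is h.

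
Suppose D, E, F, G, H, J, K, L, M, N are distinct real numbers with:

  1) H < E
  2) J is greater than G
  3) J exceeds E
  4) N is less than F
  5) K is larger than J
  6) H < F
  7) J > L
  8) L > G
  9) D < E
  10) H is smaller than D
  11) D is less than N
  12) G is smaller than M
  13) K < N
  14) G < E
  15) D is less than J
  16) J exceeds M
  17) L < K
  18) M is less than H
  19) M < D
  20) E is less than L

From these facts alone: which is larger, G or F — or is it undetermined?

Chaining the given relations: G < M < H < D < E < L < J < K < N < F.
So F is larger.

F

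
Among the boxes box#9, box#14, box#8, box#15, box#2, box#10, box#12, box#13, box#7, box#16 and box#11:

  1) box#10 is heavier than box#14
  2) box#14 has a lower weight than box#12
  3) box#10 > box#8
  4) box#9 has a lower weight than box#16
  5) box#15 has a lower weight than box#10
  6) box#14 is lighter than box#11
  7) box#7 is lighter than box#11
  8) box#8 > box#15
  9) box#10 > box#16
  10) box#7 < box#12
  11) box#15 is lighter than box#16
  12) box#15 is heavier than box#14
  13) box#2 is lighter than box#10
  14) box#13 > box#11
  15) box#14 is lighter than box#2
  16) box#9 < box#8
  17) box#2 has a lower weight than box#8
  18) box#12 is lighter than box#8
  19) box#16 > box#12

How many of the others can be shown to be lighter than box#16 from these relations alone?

5

The elements the relations force below box#16 are box#7, box#14, box#15, box#9, box#12 — no chain reaches any other.
That is 5.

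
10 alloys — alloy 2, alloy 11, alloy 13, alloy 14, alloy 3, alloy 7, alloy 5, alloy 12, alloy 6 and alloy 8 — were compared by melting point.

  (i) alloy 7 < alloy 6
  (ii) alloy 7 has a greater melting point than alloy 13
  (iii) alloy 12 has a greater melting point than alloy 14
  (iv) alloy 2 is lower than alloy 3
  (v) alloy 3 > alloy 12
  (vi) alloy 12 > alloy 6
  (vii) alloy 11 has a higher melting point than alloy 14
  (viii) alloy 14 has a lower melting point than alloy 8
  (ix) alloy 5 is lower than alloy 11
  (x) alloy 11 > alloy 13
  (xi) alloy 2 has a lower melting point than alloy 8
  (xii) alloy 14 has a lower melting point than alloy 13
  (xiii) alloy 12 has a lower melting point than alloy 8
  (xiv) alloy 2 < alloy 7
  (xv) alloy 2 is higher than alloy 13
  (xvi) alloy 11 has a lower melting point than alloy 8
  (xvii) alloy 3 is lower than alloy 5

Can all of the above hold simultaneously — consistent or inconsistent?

The single ordering alloy 14 < alloy 13 < alloy 2 < alloy 7 < alloy 6 < alloy 12 < alloy 3 < alloy 5 < alloy 11 < alloy 8 satisfies every listed relation, so no contradiction arises.

consistent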